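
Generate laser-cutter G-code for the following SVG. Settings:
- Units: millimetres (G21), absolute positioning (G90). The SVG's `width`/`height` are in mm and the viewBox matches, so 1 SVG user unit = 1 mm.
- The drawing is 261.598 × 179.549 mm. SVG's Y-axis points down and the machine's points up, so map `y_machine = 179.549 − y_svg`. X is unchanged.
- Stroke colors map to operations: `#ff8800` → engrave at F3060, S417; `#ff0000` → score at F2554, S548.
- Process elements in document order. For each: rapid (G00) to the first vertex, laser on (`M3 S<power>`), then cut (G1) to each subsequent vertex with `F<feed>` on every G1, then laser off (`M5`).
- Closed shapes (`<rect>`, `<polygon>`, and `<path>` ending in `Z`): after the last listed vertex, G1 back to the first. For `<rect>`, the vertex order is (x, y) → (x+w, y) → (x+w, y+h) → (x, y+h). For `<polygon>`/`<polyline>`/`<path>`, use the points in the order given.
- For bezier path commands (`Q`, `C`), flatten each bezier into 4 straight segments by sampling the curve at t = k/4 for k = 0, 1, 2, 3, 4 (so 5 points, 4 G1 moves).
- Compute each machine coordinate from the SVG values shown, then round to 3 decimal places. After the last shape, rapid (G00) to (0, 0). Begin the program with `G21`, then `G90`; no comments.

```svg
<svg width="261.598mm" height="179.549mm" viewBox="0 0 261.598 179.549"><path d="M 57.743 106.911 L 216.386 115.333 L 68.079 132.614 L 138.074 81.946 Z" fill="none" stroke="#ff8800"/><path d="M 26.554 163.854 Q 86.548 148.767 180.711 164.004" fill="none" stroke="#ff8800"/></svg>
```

Since the viewBox matches the mm dimensions, user units are millimetres directly. The only transform is the Y-flip y_m = 179.549 − y_svg.

Shape 1 is a closed polygon drawn with `<path>`. Its stroke #ff8800 means engrave at S417, F3060. After flipping Y the toolpath is (57.743,72.638) → (216.386,64.216) → (68.079,46.935) → (138.074,97.603) → (57.743,72.638), returning to the start.

Shape 2 is a quadratic bezier drawn with `<path>`. Its stroke #ff8800 means engrave at S417, F3060. After flipping Y the toolpath is (26.554,15.695) → (58.687,21.343) → (95.090,23.201) → (135.765,21.268) → (180.711,15.545).

G21
G90
G00 X57.743 Y72.638
M3 S417
G1 X216.386 Y64.216 F3060
G1 X68.079 Y46.935 F3060
G1 X138.074 Y97.603 F3060
G1 X57.743 Y72.638 F3060
M5
G00 X26.554 Y15.695
M3 S417
G1 X58.687 Y21.343 F3060
G1 X95.090 Y23.201 F3060
G1 X135.765 Y21.268 F3060
G1 X180.711 Y15.545 F3060
M5
G00 X0.000 Y0.000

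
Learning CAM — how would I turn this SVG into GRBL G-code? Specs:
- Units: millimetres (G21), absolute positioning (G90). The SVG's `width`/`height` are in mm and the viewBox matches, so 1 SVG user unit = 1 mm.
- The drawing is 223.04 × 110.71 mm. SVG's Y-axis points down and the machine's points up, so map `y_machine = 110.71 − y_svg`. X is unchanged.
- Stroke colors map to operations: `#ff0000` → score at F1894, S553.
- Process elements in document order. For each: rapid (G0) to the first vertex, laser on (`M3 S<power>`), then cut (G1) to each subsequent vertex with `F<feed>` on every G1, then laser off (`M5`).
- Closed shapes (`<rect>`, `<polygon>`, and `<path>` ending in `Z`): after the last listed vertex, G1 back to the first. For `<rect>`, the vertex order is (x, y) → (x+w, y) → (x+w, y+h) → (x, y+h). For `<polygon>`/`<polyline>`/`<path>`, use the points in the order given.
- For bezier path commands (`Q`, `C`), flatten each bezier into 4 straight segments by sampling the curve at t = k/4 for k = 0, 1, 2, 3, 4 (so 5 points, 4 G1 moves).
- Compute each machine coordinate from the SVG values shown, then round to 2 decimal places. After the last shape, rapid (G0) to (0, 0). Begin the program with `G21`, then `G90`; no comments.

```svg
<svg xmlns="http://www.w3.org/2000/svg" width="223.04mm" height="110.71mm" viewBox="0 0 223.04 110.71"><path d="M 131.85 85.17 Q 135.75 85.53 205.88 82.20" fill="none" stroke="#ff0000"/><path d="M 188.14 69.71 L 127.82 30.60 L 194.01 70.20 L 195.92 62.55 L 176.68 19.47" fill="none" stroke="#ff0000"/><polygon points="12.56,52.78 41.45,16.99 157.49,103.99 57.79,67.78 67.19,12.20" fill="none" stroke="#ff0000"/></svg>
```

Since the viewBox matches the mm dimensions, user units are millimetres directly. The only transform is the Y-flip y_m = 110.71 − y_svg.

Shape 1 is a quadratic bezier drawn with `<path>`. Its stroke #ff0000 means score at S553, F1894. After flipping Y the toolpath is (131.85,25.54) → (137.94,25.59) → (152.31,26.10) → (174.95,27.08) → (205.88,28.51).

Shape 2 is a open polyline drawn with `<path>`. Its stroke #ff0000 means score at S553, F1894. After flipping Y the toolpath is (188.14,41.00) → (127.82,80.11) → (194.01,40.51) → (195.92,48.16) → (176.68,91.24).

Shape 3 is a closed polygon drawn with `<polygon>`. Its stroke #ff0000 means score at S553, F1894. After flipping Y the toolpath is (12.56,57.93) → (41.45,93.72) → (157.49,6.72) → (57.79,42.93) → (67.19,98.51) → (12.56,57.93), returning to the start.

G21
G90
G0 X131.85 Y25.54
M3 S553
G1 X137.94 Y25.59 F1894
G1 X152.31 Y26.10 F1894
G1 X174.95 Y27.08 F1894
G1 X205.88 Y28.51 F1894
M5
G0 X188.14 Y41.00
M3 S553
G1 X127.82 Y80.11 F1894
G1 X194.01 Y40.51 F1894
G1 X195.92 Y48.16 F1894
G1 X176.68 Y91.24 F1894
M5
G0 X12.56 Y57.93
M3 S553
G1 X41.45 Y93.72 F1894
G1 X157.49 Y6.72 F1894
G1 X57.79 Y42.93 F1894
G1 X67.19 Y98.51 F1894
G1 X12.56 Y57.93 F1894
M5
G0 X0.00 Y0.00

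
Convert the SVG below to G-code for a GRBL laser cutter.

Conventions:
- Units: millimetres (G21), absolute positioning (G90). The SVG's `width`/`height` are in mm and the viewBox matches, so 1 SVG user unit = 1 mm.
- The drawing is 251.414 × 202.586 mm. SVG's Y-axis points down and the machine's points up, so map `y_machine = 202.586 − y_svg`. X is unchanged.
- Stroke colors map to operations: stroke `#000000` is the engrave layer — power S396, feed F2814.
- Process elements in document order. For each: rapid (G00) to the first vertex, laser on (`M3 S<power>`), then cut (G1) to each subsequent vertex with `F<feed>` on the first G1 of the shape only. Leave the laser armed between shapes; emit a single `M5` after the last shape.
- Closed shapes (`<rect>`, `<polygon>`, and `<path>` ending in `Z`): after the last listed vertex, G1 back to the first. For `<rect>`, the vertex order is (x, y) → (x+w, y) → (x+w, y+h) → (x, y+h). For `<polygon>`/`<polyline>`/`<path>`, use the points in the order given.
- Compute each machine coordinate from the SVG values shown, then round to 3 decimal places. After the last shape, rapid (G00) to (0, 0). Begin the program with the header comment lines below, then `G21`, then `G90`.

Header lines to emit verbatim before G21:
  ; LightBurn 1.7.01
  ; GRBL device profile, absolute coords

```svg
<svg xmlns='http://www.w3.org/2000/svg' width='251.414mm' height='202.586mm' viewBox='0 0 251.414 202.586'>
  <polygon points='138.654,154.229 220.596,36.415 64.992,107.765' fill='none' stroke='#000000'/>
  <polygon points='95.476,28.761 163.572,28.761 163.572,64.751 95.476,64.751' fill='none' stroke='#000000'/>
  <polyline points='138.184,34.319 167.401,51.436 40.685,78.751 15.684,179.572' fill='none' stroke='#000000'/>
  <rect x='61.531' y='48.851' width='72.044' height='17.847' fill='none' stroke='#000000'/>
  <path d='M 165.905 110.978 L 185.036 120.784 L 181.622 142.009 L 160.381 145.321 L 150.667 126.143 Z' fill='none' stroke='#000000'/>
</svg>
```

; LightBurn 1.7.01
; GRBL device profile, absolute coords
G21
G90
G00 X138.654 Y48.357
M3 S396
G1 X220.596 Y166.171 F2814
G1 X64.992 Y94.821
G1 X138.654 Y48.357
G00 X95.476 Y173.825
M3 S396
G1 X163.572 Y173.825 F2814
G1 X163.572 Y137.835
G1 X95.476 Y137.835
G1 X95.476 Y173.825
G00 X138.184 Y168.267
M3 S396
G1 X167.401 Y151.150 F2814
G1 X40.685 Y123.835
G1 X15.684 Y23.014
G00 X61.531 Y153.735
M3 S396
G1 X133.575 Y153.735 F2814
G1 X133.575 Y135.888
G1 X61.531 Y135.888
G1 X61.531 Y153.735
G00 X165.905 Y91.608
M3 S396
G1 X185.036 Y81.802 F2814
G1 X181.622 Y60.577
G1 X160.381 Y57.265
G1 X150.667 Y76.443
G1 X165.905 Y91.608
M5
G00 X0.000 Y0.000

1 u = 1 mm; y_m = 202.586 − y.

[1] `<polygon>` closed polygon, #000000→engrave S396 F2814: (138.654,48.357) → (220.596,166.171) → (64.992,94.821) → (138.654,48.357) (closed)

[2] `<polygon>` rectangle, #000000→engrave S396 F2814: (95.476,173.825) → (163.572,173.825) → (163.572,137.835) → (95.476,137.835) → (95.476,173.825) (closed)

[3] `<polyline>` open polyline, #000000→engrave S396 F2814: (138.184,168.267) → (167.401,151.150) → (40.685,123.835) → (15.684,23.014)

[4] `<rect>` rectangle, #000000→engrave S396 F2814: (61.531,153.735) → (133.575,153.735) → (133.575,135.888) → (61.531,135.888) → (61.531,153.735) (closed)

[5] `<path>` regular polygon, #000000→engrave S396 F2814: (165.905,91.608) → (185.036,81.802) → (181.622,60.577) → (160.381,57.265) → (150.667,76.443) → (165.905,91.608) (closed)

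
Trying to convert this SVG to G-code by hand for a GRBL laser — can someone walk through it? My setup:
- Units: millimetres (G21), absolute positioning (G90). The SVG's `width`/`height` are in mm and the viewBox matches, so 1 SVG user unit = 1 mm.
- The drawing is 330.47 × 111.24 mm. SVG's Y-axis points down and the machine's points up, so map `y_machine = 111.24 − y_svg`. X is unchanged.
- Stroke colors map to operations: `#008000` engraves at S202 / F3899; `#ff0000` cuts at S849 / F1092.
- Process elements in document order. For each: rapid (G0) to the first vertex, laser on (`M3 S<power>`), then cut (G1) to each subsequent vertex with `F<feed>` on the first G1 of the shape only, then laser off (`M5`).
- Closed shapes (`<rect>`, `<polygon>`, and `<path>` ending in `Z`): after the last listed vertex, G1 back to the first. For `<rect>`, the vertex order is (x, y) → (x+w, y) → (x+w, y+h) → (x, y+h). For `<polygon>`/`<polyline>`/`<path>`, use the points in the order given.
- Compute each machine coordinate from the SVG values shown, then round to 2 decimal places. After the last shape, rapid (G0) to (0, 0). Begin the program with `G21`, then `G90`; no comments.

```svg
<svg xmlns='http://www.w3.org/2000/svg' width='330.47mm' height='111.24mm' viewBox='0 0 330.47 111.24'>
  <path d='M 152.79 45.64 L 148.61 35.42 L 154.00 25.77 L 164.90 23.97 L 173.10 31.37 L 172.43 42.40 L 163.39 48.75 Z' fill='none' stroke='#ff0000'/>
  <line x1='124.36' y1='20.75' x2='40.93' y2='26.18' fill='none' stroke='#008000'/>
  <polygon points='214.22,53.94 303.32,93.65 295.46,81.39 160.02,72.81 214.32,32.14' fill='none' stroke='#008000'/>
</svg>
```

G21
G90
G0 X152.79 Y65.60
M3 S849
G1 X148.61 Y75.82 F1092
G1 X154.00 Y85.47
G1 X164.90 Y87.27
G1 X173.10 Y79.87
G1 X172.43 Y68.84
G1 X163.39 Y62.49
G1 X152.79 Y65.60
M5
G0 X124.36 Y90.49
M3 S202
G1 X40.93 Y85.06 F3899
M5
G0 X214.22 Y57.30
M3 S202
G1 X303.32 Y17.59 F3899
G1 X295.46 Y29.85
G1 X160.02 Y38.43
G1 X214.32 Y79.10
G1 X214.22 Y57.30
M5
G0 X0.00 Y0.00

1 u = 1 mm; y_m = 111.24 − y.

[1] `<path>` regular polygon, #ff0000→cut S849 F1092: (152.79,65.60) → (148.61,75.82) → (154.00,85.47) → (164.90,87.27) → (173.10,79.87) → (172.43,68.84) → (163.39,62.49) → (152.79,65.60) (closed)

[2] `<line>` line segment, #008000→engrave S202 F3899: (124.36,90.49) → (40.93,85.06)

[3] `<polygon>` closed polygon, #008000→engrave S202 F3899: (214.22,57.30) → (303.32,17.59) → (295.46,29.85) → (160.02,38.43) → (214.32,79.10) → (214.22,57.30) (closed)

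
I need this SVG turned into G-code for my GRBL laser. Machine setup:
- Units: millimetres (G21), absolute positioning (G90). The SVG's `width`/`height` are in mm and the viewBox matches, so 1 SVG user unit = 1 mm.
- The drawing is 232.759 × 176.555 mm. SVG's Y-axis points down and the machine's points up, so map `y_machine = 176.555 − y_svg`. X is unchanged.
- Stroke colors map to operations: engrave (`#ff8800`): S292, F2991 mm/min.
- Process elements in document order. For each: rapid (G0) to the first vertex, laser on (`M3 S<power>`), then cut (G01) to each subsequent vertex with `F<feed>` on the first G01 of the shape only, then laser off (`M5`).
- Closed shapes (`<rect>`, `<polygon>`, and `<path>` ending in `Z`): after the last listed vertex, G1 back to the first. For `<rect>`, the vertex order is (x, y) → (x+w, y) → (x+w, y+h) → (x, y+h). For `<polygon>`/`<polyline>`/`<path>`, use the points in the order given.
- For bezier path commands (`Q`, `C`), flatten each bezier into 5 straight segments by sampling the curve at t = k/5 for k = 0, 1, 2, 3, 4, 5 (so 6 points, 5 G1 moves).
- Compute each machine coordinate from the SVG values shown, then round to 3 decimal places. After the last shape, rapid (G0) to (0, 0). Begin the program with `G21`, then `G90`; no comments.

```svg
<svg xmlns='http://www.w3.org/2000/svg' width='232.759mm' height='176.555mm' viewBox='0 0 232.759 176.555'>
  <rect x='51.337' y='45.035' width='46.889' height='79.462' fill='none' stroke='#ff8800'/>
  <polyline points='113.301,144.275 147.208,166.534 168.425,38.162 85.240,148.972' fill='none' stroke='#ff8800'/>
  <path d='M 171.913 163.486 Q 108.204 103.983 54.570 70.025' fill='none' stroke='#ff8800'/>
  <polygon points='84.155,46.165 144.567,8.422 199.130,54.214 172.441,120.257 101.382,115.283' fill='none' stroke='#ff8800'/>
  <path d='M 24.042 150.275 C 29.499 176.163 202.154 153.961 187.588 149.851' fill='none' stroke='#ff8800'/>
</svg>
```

viewBox `0 0 232.759 176.555` with mm width/height → 1 unit = 1 mm. Flip: y_m = 176.555 − y_svg.

**Shape 1** — `<rect>` rectangle, stroke `#ff8800` → engrave (S292, F2991). Machine vertices: (51.337,131.520) → (98.226,131.520) → (98.226,52.058) → (51.337,52.058) → (51.337,131.520). Closed: final G1 returns to the first vertex.

**Shape 2** — `<polyline>` open polyline, stroke `#ff8800` → engrave (S292, F2991). Machine vertices: (113.301,32.280) → (147.208,10.021) → (168.425,138.393) → (85.240,27.583). Open path.

**Shape 3** — `<path>` quadratic bezier, stroke `#ff8800` → engrave (S292, F2991). Control points (SVG): P0=(171.913,163.486), P1=(108.204,103.983), P2=(54.570,70.025); sampled at t=k/5. Machine vertices: (171.913,13.069) → (146.832,35.848) → (122.558,56.584) → (99.089,75.276) → (76.427,91.925) → (54.570,106.530). Open path.

**Shape 4** — `<polygon>` regular polygon, stroke `#ff8800` → engrave (S292, F2991). Machine vertices: (84.155,130.390) → (144.567,168.133) → (199.130,122.341) → (172.441,56.298) → (101.382,61.272) → (84.155,130.390). Closed: final G1 returns to the first vertex.

**Shape 5** — `<path>` cubic bezier, stroke `#ff8800` → engrave (S292, F2991). Control points (SVG): P0=(24.042,150.275), P1=(29.499,176.163), P2=(202.154,153.961), P3=(187.588,149.851); sampled at t=k/5. Machine vertices: (24.042,26.280) → (44.545,15.989) → (88.163,14.062) → (137.884,17.323) → (176.696,22.596) → (187.588,26.704). Open path.

G21
G90
G0 X51.337 Y131.520
M3 S292
G01 X98.226 Y131.520 F2991
G01 X98.226 Y52.058
G01 X51.337 Y52.058
G01 X51.337 Y131.520
M5
G0 X113.301 Y32.280
M3 S292
G01 X147.208 Y10.021 F2991
G01 X168.425 Y138.393
G01 X85.240 Y27.583
M5
G0 X171.913 Y13.069
M3 S292
G01 X146.832 Y35.848 F2991
G01 X122.558 Y56.584
G01 X99.089 Y75.276
G01 X76.427 Y91.925
G01 X54.570 Y106.530
M5
G0 X84.155 Y130.390
M3 S292
G01 X144.567 Y168.133 F2991
G01 X199.130 Y122.341
G01 X172.441 Y56.298
G01 X101.382 Y61.272
G01 X84.155 Y130.390
M5
G0 X24.042 Y26.280
M3 S292
G01 X44.545 Y15.989 F2991
G01 X88.163 Y14.062
G01 X137.884 Y17.323
G01 X176.696 Y22.596
G01 X187.588 Y26.704
M5
G0 X0.000 Y0.000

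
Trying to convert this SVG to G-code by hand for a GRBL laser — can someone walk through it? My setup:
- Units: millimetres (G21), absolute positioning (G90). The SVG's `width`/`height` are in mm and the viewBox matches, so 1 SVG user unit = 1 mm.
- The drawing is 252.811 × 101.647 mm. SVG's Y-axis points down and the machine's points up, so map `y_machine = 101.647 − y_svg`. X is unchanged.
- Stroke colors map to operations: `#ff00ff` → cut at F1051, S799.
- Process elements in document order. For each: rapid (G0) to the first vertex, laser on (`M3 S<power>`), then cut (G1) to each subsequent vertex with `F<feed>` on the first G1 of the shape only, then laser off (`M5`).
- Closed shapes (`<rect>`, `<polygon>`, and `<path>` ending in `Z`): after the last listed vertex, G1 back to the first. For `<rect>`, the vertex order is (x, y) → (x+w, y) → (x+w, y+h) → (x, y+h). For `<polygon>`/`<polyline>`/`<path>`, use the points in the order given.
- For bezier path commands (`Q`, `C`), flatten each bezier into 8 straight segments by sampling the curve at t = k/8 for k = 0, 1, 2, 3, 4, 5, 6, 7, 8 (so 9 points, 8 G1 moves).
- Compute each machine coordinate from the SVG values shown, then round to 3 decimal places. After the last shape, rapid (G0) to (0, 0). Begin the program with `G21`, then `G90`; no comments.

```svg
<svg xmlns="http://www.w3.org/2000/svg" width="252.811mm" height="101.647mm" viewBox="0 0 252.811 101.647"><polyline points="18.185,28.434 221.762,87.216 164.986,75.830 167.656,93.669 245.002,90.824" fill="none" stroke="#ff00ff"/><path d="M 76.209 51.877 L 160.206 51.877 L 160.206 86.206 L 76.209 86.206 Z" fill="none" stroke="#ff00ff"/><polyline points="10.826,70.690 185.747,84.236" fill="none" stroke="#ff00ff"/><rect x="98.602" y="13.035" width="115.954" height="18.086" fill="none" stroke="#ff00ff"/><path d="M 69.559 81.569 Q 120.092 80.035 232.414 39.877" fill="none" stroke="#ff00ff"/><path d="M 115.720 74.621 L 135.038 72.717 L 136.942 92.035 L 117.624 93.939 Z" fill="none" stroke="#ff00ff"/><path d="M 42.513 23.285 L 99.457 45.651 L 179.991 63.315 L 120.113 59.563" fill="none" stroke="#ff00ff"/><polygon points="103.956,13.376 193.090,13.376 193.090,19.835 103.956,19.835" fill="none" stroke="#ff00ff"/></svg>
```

1 u = 1 mm; y_m = 101.647 − y.

[1] `<polyline>` open polyline, #ff00ff→cut S799 F1051: (18.185,73.213) → (221.762,14.431) → (164.986,25.817) → (167.656,7.978) → (245.002,10.823)

[2] `<path>` rectangle, #ff00ff→cut S799 F1051: (76.209,49.770) → (160.206,49.770) → (160.206,15.441) → (76.209,15.441) → (76.209,49.770) (closed)

[3] `<polyline>` line segment, #ff00ff→cut S799 F1051: (10.826,30.957) → (185.747,17.411)

[4] `<rect>` rectangle, #ff00ff→cut S799 F1051: (98.602,88.612) → (214.556,88.612) → (214.556,70.526) → (98.602,70.526) → (98.602,88.612) (closed)

[5] `<path>` quadratic bezier, #ff00ff→cut S799 F1051: (69.559,20.078) → (83.158,21.065) → (98.687,23.259) → (116.148,26.660) → (135.539,31.268) → (156.862,37.083) → (180.115,44.105) → (205.299,52.334) → (232.414,61.770)

[6] `<path>` regular polygon, #ff00ff→cut S799 F1051: (115.720,27.026) → (135.038,28.930) → (136.942,9.612) → (117.624,7.708) → (115.720,27.026) (closed)

[7] `<path>` open polyline, #ff00ff→cut S799 F1051: (42.513,78.362) → (99.457,55.996) → (179.991,38.332) → (120.113,42.084)

[8] `<polygon>` rectangle, #ff00ff→cut S799 F1051: (103.956,88.271) → (193.090,88.271) → (193.090,81.812) → (103.956,81.812) → (103.956,88.271) (closed)

G21
G90
G0 X18.185 Y73.213
M3 S799
G1 X221.762 Y14.431 F1051
G1 X164.986 Y25.817
G1 X167.656 Y7.978
G1 X245.002 Y10.823
M5
G0 X76.209 Y49.770
M3 S799
G1 X160.206 Y49.770 F1051
G1 X160.206 Y15.441
G1 X76.209 Y15.441
G1 X76.209 Y49.770
M5
G0 X10.826 Y30.957
M3 S799
G1 X185.747 Y17.411 F1051
M5
G0 X98.602 Y88.612
M3 S799
G1 X214.556 Y88.612 F1051
G1 X214.556 Y70.526
G1 X98.602 Y70.526
G1 X98.602 Y88.612
M5
G0 X69.559 Y20.078
M3 S799
G1 X83.158 Y21.065 F1051
G1 X98.687 Y23.259
G1 X116.148 Y26.660
G1 X135.539 Y31.268
G1 X156.862 Y37.083
G1 X180.115 Y44.105
G1 X205.299 Y52.334
G1 X232.414 Y61.770
M5
G0 X115.720 Y27.026
M3 S799
G1 X135.038 Y28.930 F1051
G1 X136.942 Y9.612
G1 X117.624 Y7.708
G1 X115.720 Y27.026
M5
G0 X42.513 Y78.362
M3 S799
G1 X99.457 Y55.996 F1051
G1 X179.991 Y38.332
G1 X120.113 Y42.084
M5
G0 X103.956 Y88.271
M3 S799
G1 X193.090 Y88.271 F1051
G1 X193.090 Y81.812
G1 X103.956 Y81.812
G1 X103.956 Y88.271
M5
G0 X0.000 Y0.000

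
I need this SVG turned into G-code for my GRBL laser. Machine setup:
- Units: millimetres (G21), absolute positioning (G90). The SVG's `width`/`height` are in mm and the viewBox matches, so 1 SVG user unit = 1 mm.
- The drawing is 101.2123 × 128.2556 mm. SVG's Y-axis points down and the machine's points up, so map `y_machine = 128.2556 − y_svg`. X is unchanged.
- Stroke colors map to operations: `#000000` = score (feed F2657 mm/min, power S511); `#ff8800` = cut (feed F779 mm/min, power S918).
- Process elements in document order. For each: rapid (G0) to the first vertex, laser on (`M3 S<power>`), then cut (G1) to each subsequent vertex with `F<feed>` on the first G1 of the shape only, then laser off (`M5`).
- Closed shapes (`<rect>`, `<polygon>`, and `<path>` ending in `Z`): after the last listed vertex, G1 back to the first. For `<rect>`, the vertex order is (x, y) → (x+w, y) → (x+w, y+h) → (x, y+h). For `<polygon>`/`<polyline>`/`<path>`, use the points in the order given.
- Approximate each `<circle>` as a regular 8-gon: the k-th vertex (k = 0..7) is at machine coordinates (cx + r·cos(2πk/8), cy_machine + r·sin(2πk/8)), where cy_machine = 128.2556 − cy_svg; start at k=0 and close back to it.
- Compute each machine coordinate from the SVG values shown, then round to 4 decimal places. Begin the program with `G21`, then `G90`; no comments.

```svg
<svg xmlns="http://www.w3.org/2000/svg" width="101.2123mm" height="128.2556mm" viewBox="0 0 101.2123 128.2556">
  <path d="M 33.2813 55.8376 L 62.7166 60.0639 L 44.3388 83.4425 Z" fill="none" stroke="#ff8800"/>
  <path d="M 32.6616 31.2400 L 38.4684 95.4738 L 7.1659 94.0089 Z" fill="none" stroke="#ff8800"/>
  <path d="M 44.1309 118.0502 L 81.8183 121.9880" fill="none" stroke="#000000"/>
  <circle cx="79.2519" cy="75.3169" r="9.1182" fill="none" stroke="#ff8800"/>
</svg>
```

1 u = 1 mm; y_m = 128.2556 − y.

[1] `<path>` regular polygon, #ff8800→cut S918 F779: (33.2813,72.4180) → (62.7166,68.1917) → (44.3388,44.8131) → (33.2813,72.4180) (closed)

[2] `<path>` closed polygon, #ff8800→cut S918 F779: (32.6616,97.0156) → (38.4684,32.7818) → (7.1659,34.2467) → (32.6616,97.0156) (closed)

[3] `<path>` line segment, #000000→score S511 F2657: (44.1309,10.2054) → (81.8183,6.2676)

[4] `<circle>` circle, #ff8800→cut S918 F779: (88.3701,52.9387) → (85.6994,59.3862) → (79.2519,62.0569) → (72.8044,59.3862) → (70.1337,52.9387) → (72.8044,46.4912) → (79.2519,43.8205) → (85.6994,46.4912) → (88.3701,52.9387) (closed)

G21
G90
G0 X33.2813 Y72.4180
M3 S918
G1 X62.7166 Y68.1917 F779
G1 X44.3388 Y44.8131
G1 X33.2813 Y72.4180
M5
G0 X32.6616 Y97.0156
M3 S918
G1 X38.4684 Y32.7818 F779
G1 X7.1659 Y34.2467
G1 X32.6616 Y97.0156
M5
G0 X44.1309 Y10.2054
M3 S511
G1 X81.8183 Y6.2676 F2657
M5
G0 X88.3701 Y52.9387
M3 S918
G1 X85.6994 Y59.3862 F779
G1 X79.2519 Y62.0569
G1 X72.8044 Y59.3862
G1 X70.1337 Y52.9387
G1 X72.8044 Y46.4912
G1 X79.2519 Y43.8205
G1 X85.6994 Y46.4912
G1 X88.3701 Y52.9387
M5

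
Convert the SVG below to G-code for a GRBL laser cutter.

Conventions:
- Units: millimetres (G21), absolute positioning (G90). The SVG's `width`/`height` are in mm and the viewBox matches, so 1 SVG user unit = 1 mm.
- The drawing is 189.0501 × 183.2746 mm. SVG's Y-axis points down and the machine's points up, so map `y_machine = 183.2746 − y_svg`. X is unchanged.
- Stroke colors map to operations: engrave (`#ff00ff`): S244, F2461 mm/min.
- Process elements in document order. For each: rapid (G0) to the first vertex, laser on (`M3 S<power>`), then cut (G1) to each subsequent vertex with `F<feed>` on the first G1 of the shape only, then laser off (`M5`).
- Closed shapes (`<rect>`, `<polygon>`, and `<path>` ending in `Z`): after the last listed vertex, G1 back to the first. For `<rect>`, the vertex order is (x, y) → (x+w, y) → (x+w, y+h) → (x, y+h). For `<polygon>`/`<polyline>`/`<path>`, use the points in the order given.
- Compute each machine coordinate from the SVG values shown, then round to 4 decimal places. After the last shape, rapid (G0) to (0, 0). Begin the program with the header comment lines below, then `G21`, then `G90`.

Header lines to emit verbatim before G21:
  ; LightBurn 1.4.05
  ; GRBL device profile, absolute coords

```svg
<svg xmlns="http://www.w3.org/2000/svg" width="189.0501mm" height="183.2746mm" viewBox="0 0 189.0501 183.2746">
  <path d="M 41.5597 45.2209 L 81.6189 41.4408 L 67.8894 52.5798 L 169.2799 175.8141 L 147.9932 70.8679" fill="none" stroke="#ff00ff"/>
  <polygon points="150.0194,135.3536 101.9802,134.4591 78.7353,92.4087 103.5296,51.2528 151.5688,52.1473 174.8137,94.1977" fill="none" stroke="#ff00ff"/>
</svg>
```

; LightBurn 1.4.05
; GRBL device profile, absolute coords
G21
G90
G0 X41.5597 Y138.0537
M3 S244
G1 X81.6189 Y141.8338 F2461
G1 X67.8894 Y130.6948
G1 X169.2799 Y7.4605
G1 X147.9932 Y112.4067
M5
G0 X150.0194 Y47.9210
M3 S244
G1 X101.9802 Y48.8155 F2461
G1 X78.7353 Y90.8659
G1 X103.5296 Y132.0218
G1 X151.5688 Y131.1273
G1 X174.8137 Y89.0769
G1 X150.0194 Y47.9210
M5
G0 X0.0000 Y0.0000

Since the viewBox matches the mm dimensions, user units are millimetres directly. The only transform is the Y-flip y_m = 183.2746 − y_svg.

Shape 1 is a open polyline drawn with `<path>`. Its stroke #ff00ff means engrave at S244, F2461. After flipping Y the toolpath is (41.5597,138.0537) → (81.6189,141.8338) → (67.8894,130.6948) → (169.2799,7.4605) → (147.9932,112.4067).

Shape 2 is a regular polygon drawn with `<polygon>`. Its stroke #ff00ff means engrave at S244, F2461. After flipping Y the toolpath is (150.0194,47.9210) → (101.9802,48.8155) → (78.7353,90.8659) → (103.5296,132.0218) → (151.5688,131.1273) → (174.8137,89.0769) → (150.0194,47.9210), returning to the start.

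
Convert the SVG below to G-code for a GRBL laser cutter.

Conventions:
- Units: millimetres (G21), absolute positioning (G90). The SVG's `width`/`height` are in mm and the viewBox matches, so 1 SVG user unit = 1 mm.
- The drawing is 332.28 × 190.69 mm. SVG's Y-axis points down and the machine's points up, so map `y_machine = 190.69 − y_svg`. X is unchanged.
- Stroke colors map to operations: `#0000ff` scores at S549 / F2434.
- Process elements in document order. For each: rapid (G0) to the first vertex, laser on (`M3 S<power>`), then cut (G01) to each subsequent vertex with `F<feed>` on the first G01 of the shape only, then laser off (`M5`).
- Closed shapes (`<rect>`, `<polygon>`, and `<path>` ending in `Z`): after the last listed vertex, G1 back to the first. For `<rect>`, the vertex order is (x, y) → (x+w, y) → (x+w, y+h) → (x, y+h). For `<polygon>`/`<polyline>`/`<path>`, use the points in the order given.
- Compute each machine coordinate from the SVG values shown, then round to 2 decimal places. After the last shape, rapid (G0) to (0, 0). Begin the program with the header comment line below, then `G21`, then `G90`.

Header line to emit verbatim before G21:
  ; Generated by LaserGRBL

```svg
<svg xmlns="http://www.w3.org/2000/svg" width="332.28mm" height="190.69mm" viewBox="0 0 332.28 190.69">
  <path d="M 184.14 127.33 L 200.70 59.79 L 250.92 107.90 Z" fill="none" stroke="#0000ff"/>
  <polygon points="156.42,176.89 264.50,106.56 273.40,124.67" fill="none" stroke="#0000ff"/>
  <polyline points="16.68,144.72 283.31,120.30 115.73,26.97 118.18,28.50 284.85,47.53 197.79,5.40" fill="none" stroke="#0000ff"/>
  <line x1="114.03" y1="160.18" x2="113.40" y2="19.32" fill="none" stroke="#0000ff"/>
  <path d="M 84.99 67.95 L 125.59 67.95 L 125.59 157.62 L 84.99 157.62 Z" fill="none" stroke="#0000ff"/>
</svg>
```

1 u = 1 mm; y_m = 190.69 − y.

[1] `<path>` regular polygon, #0000ff→score S549 F2434: (184.14,63.36) → (200.70,130.90) → (250.92,82.79) → (184.14,63.36) (closed)

[2] `<polygon>` closed polygon, #0000ff→score S549 F2434: (156.42,13.80) → (264.50,84.13) → (273.40,66.02) → (156.42,13.80) (closed)

[3] `<polyline>` open polyline, #0000ff→score S549 F2434: (16.68,45.97) → (283.31,70.39) → (115.73,163.72) → (118.18,162.19) → (284.85,143.16) → (197.79,185.29)

[4] `<line>` line segment, #0000ff→score S549 F2434: (114.03,30.51) → (113.40,171.37)

[5] `<path>` rectangle, #0000ff→score S549 F2434: (84.99,122.74) → (125.59,122.74) → (125.59,33.07) → (84.99,33.07) → (84.99,122.74) (closed)

; Generated by LaserGRBL
G21
G90
G0 X184.14 Y63.36
M3 S549
G01 X200.70 Y130.90 F2434
G01 X250.92 Y82.79
G01 X184.14 Y63.36
M5
G0 X156.42 Y13.80
M3 S549
G01 X264.50 Y84.13 F2434
G01 X273.40 Y66.02
G01 X156.42 Y13.80
M5
G0 X16.68 Y45.97
M3 S549
G01 X283.31 Y70.39 F2434
G01 X115.73 Y163.72
G01 X118.18 Y162.19
G01 X284.85 Y143.16
G01 X197.79 Y185.29
M5
G0 X114.03 Y30.51
M3 S549
G01 X113.40 Y171.37 F2434
M5
G0 X84.99 Y122.74
M3 S549
G01 X125.59 Y122.74 F2434
G01 X125.59 Y33.07
G01 X84.99 Y33.07
G01 X84.99 Y122.74
M5
G0 X0.00 Y0.00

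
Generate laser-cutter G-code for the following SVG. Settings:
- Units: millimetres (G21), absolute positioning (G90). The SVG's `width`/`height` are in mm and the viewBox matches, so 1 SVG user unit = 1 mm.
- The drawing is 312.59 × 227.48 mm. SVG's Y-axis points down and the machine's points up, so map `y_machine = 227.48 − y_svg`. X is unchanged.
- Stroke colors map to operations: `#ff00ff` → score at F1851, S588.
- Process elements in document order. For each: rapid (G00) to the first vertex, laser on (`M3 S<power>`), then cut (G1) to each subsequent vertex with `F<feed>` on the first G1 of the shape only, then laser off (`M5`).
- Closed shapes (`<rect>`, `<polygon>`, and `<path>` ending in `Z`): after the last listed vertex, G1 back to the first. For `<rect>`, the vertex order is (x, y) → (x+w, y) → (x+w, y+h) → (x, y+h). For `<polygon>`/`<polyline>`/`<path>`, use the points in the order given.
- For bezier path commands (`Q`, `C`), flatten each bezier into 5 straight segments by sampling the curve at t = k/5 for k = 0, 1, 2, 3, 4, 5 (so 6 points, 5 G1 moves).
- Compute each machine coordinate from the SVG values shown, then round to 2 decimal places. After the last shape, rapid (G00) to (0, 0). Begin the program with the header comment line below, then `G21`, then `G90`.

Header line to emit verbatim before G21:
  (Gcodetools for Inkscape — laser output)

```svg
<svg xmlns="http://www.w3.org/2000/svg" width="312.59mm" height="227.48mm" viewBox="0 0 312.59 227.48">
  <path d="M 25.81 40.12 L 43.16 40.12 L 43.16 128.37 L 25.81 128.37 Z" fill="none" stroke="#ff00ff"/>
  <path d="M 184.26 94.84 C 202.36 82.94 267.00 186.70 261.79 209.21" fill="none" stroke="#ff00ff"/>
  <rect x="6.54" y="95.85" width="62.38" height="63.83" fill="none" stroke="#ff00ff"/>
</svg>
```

(Gcodetools for Inkscape — laser output)
G21
G90
G00 X25.81 Y187.36
M3 S588
G1 X43.16 Y187.36 F1851
G1 X43.16 Y99.11
G1 X25.81 Y99.11
G1 X25.81 Y187.36
M5
G00 X184.26 Y132.64
M3 S588
G1 X199.77 Y127.48 F1851
G1 X220.87 Y104.01
G1 X241.96 Y71.68
G1 X257.47 Y39.95
G1 X261.79 Y18.27
M5
G00 X6.54 Y131.63
M3 S588
G1 X68.92 Y131.63 F1851
G1 X68.92 Y67.80
G1 X6.54 Y67.80
G1 X6.54 Y131.63
M5
G00 X0.00 Y0.00

1 u = 1 mm; y_m = 227.48 − y.

[1] `<path>` rectangle, #ff00ff→score S588 F1851: (25.81,187.36) → (43.16,187.36) → (43.16,99.11) → (25.81,99.11) → (25.81,187.36) (closed)

[2] `<path>` cubic bezier, #ff00ff→score S588 F1851: (184.26,132.64) → (199.77,127.48) → (220.87,104.01) → (241.96,71.68) → (257.47,39.95) → (261.79,18.27)

[3] `<rect>` rectangle, #ff00ff→score S588 F1851: (6.54,131.63) → (68.92,131.63) → (68.92,67.80) → (6.54,67.80) → (6.54,131.63) (closed)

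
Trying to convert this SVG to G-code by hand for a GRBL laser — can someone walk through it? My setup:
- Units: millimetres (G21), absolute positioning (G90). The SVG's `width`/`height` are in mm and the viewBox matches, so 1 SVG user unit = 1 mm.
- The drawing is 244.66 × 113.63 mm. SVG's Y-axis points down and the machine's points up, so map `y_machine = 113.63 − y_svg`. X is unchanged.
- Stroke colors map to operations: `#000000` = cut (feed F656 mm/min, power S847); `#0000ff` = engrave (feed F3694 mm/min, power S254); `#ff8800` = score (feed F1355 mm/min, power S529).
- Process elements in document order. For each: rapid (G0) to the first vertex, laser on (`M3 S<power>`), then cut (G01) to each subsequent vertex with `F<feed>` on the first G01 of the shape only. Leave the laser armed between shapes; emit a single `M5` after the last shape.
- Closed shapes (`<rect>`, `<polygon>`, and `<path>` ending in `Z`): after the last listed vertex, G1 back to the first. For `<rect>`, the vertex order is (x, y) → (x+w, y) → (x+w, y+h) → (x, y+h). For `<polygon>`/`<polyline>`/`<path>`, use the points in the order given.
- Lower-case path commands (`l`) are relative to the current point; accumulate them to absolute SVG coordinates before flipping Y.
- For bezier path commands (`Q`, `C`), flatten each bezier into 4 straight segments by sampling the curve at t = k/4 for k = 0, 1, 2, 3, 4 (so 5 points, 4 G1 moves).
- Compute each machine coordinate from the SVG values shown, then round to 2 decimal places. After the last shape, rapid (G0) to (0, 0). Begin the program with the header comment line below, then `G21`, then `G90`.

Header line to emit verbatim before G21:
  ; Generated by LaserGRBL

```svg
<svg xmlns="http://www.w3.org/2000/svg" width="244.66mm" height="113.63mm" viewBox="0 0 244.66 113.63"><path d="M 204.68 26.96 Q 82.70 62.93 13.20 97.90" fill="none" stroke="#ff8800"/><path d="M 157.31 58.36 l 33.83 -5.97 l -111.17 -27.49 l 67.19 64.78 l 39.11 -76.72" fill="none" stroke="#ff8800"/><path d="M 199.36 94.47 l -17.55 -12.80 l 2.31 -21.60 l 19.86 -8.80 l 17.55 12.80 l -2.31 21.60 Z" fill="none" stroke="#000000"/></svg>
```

1 u = 1 mm; y_m = 113.63 − y.

[1] `<path>` quadratic bezier, #ff8800→score S529 F1355: (204.68,86.67) → (146.97,68.75) → (95.82,50.95) → (51.23,33.28) → (13.20,15.73)

[2] `<path>` open polyline, #ff8800→score S529 F1355: (157.31,55.27) → (191.14,61.24) → (79.97,88.73) → (147.16,23.95) → (186.27,100.67)

[3] `<path>` regular polygon, #000000→cut S847 F656: (199.36,19.16) → (181.81,31.96) → (184.12,53.56) → (203.98,62.36) → (221.53,49.56) → (219.22,27.96) → (199.36,19.16) (closed)

; Generated by LaserGRBL
G21
G90
G0 X204.68 Y86.67
M3 S529
G01 X146.97 Y68.75 F1355
G01 X95.82 Y50.95
G01 X51.23 Y33.28
G01 X13.20 Y15.73
G0 X157.31 Y55.27
M3 S529
G01 X191.14 Y61.24 F1355
G01 X79.97 Y88.73
G01 X147.16 Y23.95
G01 X186.27 Y100.67
G0 X199.36 Y19.16
M3 S847
G01 X181.81 Y31.96 F656
G01 X184.12 Y53.56
G01 X203.98 Y62.36
G01 X221.53 Y49.56
G01 X219.22 Y27.96
G01 X199.36 Y19.16
M5
G0 X0.00 Y0.00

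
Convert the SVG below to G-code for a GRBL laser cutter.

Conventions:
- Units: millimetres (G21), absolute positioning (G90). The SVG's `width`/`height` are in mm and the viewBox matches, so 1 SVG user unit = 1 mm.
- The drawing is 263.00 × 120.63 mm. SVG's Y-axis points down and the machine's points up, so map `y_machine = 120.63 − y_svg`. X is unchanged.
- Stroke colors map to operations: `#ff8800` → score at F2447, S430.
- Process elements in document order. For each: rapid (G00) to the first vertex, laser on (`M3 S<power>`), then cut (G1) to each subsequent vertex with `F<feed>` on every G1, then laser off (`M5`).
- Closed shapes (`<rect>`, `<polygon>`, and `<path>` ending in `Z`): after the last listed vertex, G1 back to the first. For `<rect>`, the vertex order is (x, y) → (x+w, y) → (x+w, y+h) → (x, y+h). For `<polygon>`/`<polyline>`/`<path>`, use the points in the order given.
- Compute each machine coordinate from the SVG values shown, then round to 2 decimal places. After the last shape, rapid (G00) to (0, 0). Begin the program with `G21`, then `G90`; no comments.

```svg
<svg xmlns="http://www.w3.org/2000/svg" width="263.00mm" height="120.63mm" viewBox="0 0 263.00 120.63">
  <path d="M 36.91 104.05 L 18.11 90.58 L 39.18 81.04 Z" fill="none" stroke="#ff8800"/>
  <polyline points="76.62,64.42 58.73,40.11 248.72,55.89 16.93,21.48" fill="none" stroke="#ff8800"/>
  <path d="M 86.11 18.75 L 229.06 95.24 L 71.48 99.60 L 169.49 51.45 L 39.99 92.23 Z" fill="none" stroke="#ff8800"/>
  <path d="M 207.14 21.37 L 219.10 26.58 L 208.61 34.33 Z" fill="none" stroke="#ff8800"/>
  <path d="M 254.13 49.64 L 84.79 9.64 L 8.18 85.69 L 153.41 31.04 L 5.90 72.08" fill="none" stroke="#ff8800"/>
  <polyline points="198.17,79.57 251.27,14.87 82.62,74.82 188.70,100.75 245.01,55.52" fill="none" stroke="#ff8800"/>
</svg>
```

viewBox `0 0 263.00 120.63` with mm width/height → 1 unit = 1 mm. Flip: y_m = 120.63 − y_svg.

**Shape 1** — `<path>` regular polygon, stroke `#ff8800` → score (S430, F2447). Machine vertices: (36.91,16.58) → (18.11,30.05) → (39.18,39.59) → (36.91,16.58). Closed: final G1 returns to the first vertex.

**Shape 2** — `<polyline>` open polyline, stroke `#ff8800` → score (S430, F2447). Machine vertices: (76.62,56.21) → (58.73,80.52) → (248.72,64.74) → (16.93,99.15). Open path.

**Shape 3** — `<path>` closed polygon, stroke `#ff8800` → score (S430, F2447). Machine vertices: (86.11,101.88) → (229.06,25.39) → (71.48,21.03) → (169.49,69.18) → (39.99,28.40) → (86.11,101.88). Closed: final G1 returns to the first vertex.

**Shape 4** — `<path>` regular polygon, stroke `#ff8800` → score (S430, F2447). Machine vertices: (207.14,99.26) → (219.10,94.05) → (208.61,86.30) → (207.14,99.26). Closed: final G1 returns to the first vertex.

**Shape 5** — `<path>` open polyline, stroke `#ff8800` → score (S430, F2447). Machine vertices: (254.13,70.99) → (84.79,110.99) → (8.18,34.94) → (153.41,89.59) → (5.90,48.55). Open path.

**Shape 6** — `<polyline>` open polyline, stroke `#ff8800` → score (S430, F2447). Machine vertices: (198.17,41.06) → (251.27,105.76) → (82.62,45.81) → (188.70,19.88) → (245.01,65.11). Open path.

G21
G90
G00 X36.91 Y16.58
M3 S430
G1 X18.11 Y30.05 F2447
G1 X39.18 Y39.59 F2447
G1 X36.91 Y16.58 F2447
M5
G00 X76.62 Y56.21
M3 S430
G1 X58.73 Y80.52 F2447
G1 X248.72 Y64.74 F2447
G1 X16.93 Y99.15 F2447
M5
G00 X86.11 Y101.88
M3 S430
G1 X229.06 Y25.39 F2447
G1 X71.48 Y21.03 F2447
G1 X169.49 Y69.18 F2447
G1 X39.99 Y28.40 F2447
G1 X86.11 Y101.88 F2447
M5
G00 X207.14 Y99.26
M3 S430
G1 X219.10 Y94.05 F2447
G1 X208.61 Y86.30 F2447
G1 X207.14 Y99.26 F2447
M5
G00 X254.13 Y70.99
M3 S430
G1 X84.79 Y110.99 F2447
G1 X8.18 Y34.94 F2447
G1 X153.41 Y89.59 F2447
G1 X5.90 Y48.55 F2447
M5
G00 X198.17 Y41.06
M3 S430
G1 X251.27 Y105.76 F2447
G1 X82.62 Y45.81 F2447
G1 X188.70 Y19.88 F2447
G1 X245.01 Y65.11 F2447
M5
G00 X0.00 Y0.00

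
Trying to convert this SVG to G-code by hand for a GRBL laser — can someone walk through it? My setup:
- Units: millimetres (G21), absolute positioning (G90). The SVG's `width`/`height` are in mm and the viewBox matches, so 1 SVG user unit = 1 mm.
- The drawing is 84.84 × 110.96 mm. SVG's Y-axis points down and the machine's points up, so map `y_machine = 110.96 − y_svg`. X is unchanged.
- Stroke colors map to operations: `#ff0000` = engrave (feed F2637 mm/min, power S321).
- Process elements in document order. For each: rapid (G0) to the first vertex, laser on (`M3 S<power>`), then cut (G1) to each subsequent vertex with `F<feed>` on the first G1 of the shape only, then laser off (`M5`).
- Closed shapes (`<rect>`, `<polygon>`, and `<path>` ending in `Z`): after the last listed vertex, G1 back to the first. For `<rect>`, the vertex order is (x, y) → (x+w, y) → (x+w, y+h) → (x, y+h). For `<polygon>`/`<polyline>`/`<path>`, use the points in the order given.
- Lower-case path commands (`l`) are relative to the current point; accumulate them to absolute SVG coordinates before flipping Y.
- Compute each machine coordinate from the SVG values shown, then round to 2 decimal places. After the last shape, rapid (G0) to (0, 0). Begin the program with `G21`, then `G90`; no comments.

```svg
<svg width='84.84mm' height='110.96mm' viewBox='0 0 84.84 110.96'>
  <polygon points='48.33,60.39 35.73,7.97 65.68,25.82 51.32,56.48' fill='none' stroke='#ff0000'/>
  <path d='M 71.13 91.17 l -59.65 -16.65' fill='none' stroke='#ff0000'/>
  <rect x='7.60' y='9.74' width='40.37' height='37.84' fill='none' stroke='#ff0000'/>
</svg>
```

G21
G90
G0 X48.33 Y50.57
M3 S321
G1 X35.73 Y102.99 F2637
G1 X65.68 Y85.14
G1 X51.32 Y54.48
G1 X48.33 Y50.57
M5
G0 X71.13 Y19.79
M3 S321
G1 X11.48 Y36.44 F2637
M5
G0 X7.60 Y101.22
M3 S321
G1 X47.97 Y101.22 F2637
G1 X47.97 Y63.38
G1 X7.60 Y63.38
G1 X7.60 Y101.22
M5
G0 X0.00 Y0.00

Since the viewBox matches the mm dimensions, user units are millimetres directly. The only transform is the Y-flip y_m = 110.96 − y_svg.

Shape 1 is a closed polygon drawn with `<polygon>`. Its stroke #ff0000 means engrave at S321, F2637. After flipping Y the toolpath is (48.33,50.57) → (35.73,102.99) → (65.68,85.14) → (51.32,54.48) → (48.33,50.57), returning to the start.

Shape 2 is a line segment drawn with `<path>`. Its stroke #ff0000 means engrave at S321, F2637. After flipping Y the toolpath is (71.13,19.79) → (11.48,36.44).

Shape 3 is a rectangle drawn with `<rect>`. Its stroke #ff0000 means engrave at S321, F2637. After flipping Y the toolpath is (7.60,101.22) → (47.97,101.22) → (47.97,63.38) → (7.60,63.38) → (7.60,101.22), returning to the start.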